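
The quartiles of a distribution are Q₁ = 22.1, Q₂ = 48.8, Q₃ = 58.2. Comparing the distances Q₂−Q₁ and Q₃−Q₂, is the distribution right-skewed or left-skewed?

Q₂ − Q₁ = 26.7;  Q₃ − Q₂ = 9.4
Q₂ − Q₁ > Q₃ − Q₂ ⇒ the lower half is more spread out ⇒ left-skewed.

left-skewed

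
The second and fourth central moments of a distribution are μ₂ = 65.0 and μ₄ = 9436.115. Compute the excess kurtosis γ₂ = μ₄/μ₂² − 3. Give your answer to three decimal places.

-0.767

μ₂² = 65.0² = 4225.00000
μ₄/μ₂² = 9436.115 / 4225.00000 = 2.23340
γ₂ = 2.23340 − 3 ≈ -0.767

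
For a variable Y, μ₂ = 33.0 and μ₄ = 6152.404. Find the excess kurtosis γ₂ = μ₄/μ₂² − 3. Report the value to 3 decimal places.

2.650

μ₂² = 33.0² = 1089.00000
μ₄/μ₂² = 6152.404 / 1089.00000 = 5.64959
γ₂ = 5.64959 − 3 ≈ 2.650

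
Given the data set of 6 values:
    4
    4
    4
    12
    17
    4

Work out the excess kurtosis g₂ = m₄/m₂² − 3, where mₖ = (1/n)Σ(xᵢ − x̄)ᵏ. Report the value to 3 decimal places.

x̄ = 7.5000
Σ(xᵢ − x̄)² = 159.5000 ⇒ m₂ = 26.58333
Σ(xᵢ − x̄)⁴ = 9155.3750 ⇒ m₄ = 1525.89583
m₂² = 706.67361
g₂ = m₄/m₂² − 3 = 2.15927 − 3 ≈ -0.841

-0.841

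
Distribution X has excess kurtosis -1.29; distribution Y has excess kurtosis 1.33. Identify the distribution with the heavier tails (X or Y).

Y

Higher excess kurtosis ⇒ heavier tails relative to the normal distribution.
-1.29 vs 1.33: the larger is 1.33, so Y has heavier tails. (Y is leptokurtic — heavier-than-normal tails; the other is platykurtic.)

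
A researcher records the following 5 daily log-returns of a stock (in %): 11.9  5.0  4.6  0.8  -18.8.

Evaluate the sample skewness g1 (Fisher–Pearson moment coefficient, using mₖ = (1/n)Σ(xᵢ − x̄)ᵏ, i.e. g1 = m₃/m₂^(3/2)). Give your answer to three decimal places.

-1.048

x̄ = (11.9 + 5.0 + 4.6 + 0.8 - 18.8) / 5 = 0.7000
deviations (xᵢ − x̄): 11.2000, 4.3000, 3.9000, 0.1000, -19.5000
Σ(xᵢ − x̄)² = 539.4000 ⇒ m₂ = 539.4000/5 = 107.88000
Σ(xᵢ − x̄)³ = -5871.1200 ⇒ m₃ = -5871.1200/5 = -1174.22400
m₂^(3/2) = 107.88000^(1.5) = 1120.49883
g1 = m₃ / m₂^(3/2) = -1174.22400 / 1120.49883 ≈ -1.048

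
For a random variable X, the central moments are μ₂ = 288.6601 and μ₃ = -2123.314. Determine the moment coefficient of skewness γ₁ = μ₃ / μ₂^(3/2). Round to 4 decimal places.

-0.4329

σ = √μ₂ = √288.6601 = 16.99000
σ³ = μ₂^(3/2) = 4904.33510
γ₁ = μ₃/σ³ = -2123.314 / 4904.33510 ≈ -0.4329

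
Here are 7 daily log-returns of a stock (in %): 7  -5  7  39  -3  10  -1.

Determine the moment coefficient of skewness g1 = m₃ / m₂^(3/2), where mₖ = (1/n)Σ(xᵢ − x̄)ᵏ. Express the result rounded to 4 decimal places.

1.4436

x̄ = (7 - 5 + 7 + 39 - 3 + 10 - 1) / 7 = 7.7143
deviations (xᵢ − x̄): -0.7143, -12.7143, -0.7143, 31.2857, -10.7143, 2.2857, -8.7143
Σ(xᵢ − x̄)² = 1337.4286 ⇒ m₂ = 1337.4286/7 = 191.06122
Σ(xᵢ − x̄)³ = 26686.5306 ⇒ m₃ = 26686.5306/7 = 3812.36152
m₂^(3/2) = 191.06122^(1.5) = 2640.94183
g1 = m₃ / m₂^(3/2) = 3812.36152 / 2640.94183 ≈ 1.4436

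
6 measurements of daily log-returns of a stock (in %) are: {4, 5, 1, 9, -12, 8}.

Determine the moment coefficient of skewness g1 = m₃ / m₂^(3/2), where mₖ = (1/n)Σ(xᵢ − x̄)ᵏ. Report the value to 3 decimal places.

-1.263

x̄ = (4 + 5 + 1 + 9 - 12 + 8) / 6 = 2.5000
deviations (xᵢ − x̄): 1.5000, 2.5000, -1.5000, 6.5000, -14.5000, 5.5000
Σ(xᵢ − x̄)² = 293.5000 ⇒ m₂ = 293.5000/6 = 48.91667
Σ(xᵢ − x̄)³ = -2592.0000 ⇒ m₃ = -2592.0000/6 = -432.00000
m₂^(3/2) = 48.91667^(1.5) = 342.12537
g1 = m₃ / m₂^(3/2) = -432.00000 / 342.12537 ≈ -1.263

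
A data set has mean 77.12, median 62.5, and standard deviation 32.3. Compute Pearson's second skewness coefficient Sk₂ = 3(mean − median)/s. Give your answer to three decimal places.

1.358

Sk₂ = 3(77.12 − 62.5) / 32.3 = 3 × 14.6200 / 32.3
    = 43.8600 / 32.3 ≈ 1.358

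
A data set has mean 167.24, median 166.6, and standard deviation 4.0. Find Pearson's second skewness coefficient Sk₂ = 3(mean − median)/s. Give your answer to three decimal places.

Sk₂ = 3(167.24 − 166.6) / 4.0 = 3 × 0.6400 / 4.0
    = 1.9200 / 4.0 ≈ 0.480

0.480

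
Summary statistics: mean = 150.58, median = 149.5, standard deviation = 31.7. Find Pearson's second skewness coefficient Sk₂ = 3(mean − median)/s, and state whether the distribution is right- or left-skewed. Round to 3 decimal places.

0.102, right-skewed

Sk₂ = 3(150.58 − 149.5) / 31.7 = 3 × 1.0800 / 31.7
    = 3.2400 / 31.7 ≈ 0.102
Sk₂ > 0 ⇒ mean > median ⇒ right-skewed (positive skew).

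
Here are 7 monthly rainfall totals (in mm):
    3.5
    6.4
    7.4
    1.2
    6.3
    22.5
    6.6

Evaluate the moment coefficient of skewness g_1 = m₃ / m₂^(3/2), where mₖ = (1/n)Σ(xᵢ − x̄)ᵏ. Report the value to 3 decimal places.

1.597

x̄ = (3.5 + 6.4 + 7.4 + 1.2 + 6.3 + 22.5 + 6.6) / 7 = 7.7000
deviations (xᵢ − x̄): -4.2000, -1.3000, -0.3000, -6.5000, -1.4000, 14.8000, -1.1000
Σ(xᵢ − x̄)² = 283.8800 ⇒ m₂ = 283.8800/7 = 40.55429
Σ(xᵢ − x̄)³ = 2886.7800 ⇒ m₃ = 2886.7800/7 = 412.39714
m₂^(3/2) = 40.55429^(1.5) = 258.25880
g_1 = m₃ / m₂^(3/2) = 412.39714 / 258.25880 ≈ 1.597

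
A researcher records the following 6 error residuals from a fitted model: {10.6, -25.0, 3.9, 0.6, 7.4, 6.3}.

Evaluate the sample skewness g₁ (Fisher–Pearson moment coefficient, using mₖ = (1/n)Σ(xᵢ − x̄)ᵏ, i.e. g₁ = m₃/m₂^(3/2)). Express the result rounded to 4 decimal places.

-1.5284

x̄ = (10.6 - 25.0 + 3.9 + 0.6 + 7.4 + 6.3) / 6 = 0.6333
deviations (xᵢ − x̄): 9.9667, -25.6333, 3.2667, -0.0333, 6.7667, 5.6667
Σ(xᵢ − x̄)² = 844.9733 ⇒ m₂ = 844.9733/6 = 140.82889
Σ(xᵢ − x̄)³ = -15326.1516 ⇒ m₃ = -15326.1516/6 = -2554.35859
m₂^(3/2) = 140.82889^(1.5) = 1671.23541
g₁ = m₃ / m₂^(3/2) = -2554.35859 / 1671.23541 ≈ -1.5284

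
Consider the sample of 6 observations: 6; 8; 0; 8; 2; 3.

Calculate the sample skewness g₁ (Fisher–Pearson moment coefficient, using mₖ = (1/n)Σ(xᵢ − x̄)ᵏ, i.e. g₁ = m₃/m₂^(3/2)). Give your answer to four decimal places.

x̄ = (6 + 8 + 0 + 8 + 2 + 3) / 6 = 4.5000
deviations (xᵢ − x̄): 1.5000, 3.5000, -4.5000, 3.5000, -2.5000, -1.5000
Σ(xᵢ − x̄)² = 55.5000 ⇒ m₂ = 55.5000/6 = 9.25000
Σ(xᵢ − x̄)³ = -21.0000 ⇒ m₃ = -21.0000/6 = -3.50000
m₂^(3/2) = 9.25000^(1.5) = 28.13278
g₁ = m₃ / m₂^(3/2) = -3.50000 / 28.13278 ≈ -0.1244

-0.1244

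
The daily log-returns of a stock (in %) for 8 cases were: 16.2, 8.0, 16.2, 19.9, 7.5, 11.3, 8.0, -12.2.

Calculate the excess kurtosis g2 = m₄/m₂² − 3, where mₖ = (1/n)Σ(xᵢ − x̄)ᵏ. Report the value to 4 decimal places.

1.0245

x̄ = 9.3625
Σ(xᵢ − x̄)² = 680.4187 ⇒ m₂ = 85.05234
Σ(xᵢ − x̄)⁴ = 232904.5555 ⇒ m₄ = 29113.06944
m₂² = 7233.90118
g2 = m₄/m₂² − 3 = 4.02453 − 3 ≈ 1.0245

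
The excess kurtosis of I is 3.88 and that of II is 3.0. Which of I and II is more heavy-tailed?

Higher excess kurtosis ⇒ heavier tails relative to the normal distribution.
3.88 vs 3.0: the larger is 3.88, so I has heavier tails.

I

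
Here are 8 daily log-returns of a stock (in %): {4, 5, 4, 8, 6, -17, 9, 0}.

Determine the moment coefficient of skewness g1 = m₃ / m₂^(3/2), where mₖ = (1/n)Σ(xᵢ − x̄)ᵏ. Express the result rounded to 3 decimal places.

-1.803

x̄ = (4 + 5 + 4 + 8 + 6 - 17 + 9 + 0) / 8 = 2.3750
deviations (xᵢ − x̄): 1.6250, 2.6250, 1.6250, 5.6250, 3.6250, -19.3750, 6.6250, -2.3750
Σ(xᵢ − x̄)² = 481.8750 ⇒ m₂ = 481.8750/8 = 60.23438
Σ(xᵢ − x̄)³ = -6743.5313 ⇒ m₃ = -6743.5313/8 = -842.94141
m₂^(3/2) = 60.23438^(1.5) = 467.48385
g1 = m₃ / m₂^(3/2) = -842.94141 / 467.48385 ≈ -1.803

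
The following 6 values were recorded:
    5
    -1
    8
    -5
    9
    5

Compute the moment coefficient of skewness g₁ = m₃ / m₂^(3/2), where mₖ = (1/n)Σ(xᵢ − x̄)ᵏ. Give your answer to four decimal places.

-0.6030

x̄ = (5 - 1 + 8 - 5 + 9 + 5) / 6 = 3.5000
deviations (xᵢ − x̄): 1.5000, -4.5000, 4.5000, -8.5000, 5.5000, 1.5000
Σ(xᵢ − x̄)² = 147.5000 ⇒ m₂ = 147.5000/6 = 24.58333
Σ(xᵢ − x̄)³ = -441.0000 ⇒ m₃ = -441.0000/6 = -73.50000
m₂^(3/2) = 24.58333^(1.5) = 121.88806
g₁ = m₃ / m₂^(3/2) = -73.50000 / 121.88806 ≈ -0.6030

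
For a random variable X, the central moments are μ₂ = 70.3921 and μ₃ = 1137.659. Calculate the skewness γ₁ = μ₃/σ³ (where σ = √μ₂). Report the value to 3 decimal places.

σ = √μ₂ = √70.3921 = 8.39000
σ³ = μ₂^(3/2) = 590.58972
γ₁ = μ₃/σ³ = 1137.659 / 590.58972 ≈ 1.926

1.926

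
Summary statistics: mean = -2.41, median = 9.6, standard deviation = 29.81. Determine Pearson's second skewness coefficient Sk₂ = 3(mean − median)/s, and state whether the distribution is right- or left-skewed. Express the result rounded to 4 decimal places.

-1.2087, left-skewed

Sk₂ = 3(-2.41 − 9.6) / 29.81 = 3 × -12.0100 / 29.81
    = -36.0300 / 29.81 ≈ -1.2087
Sk₂ < 0 ⇒ mean < median ⇒ left-skewed (negative skew).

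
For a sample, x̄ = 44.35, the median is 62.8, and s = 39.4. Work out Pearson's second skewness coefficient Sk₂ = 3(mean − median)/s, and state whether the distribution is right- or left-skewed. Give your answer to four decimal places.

-1.4048, left-skewed

Sk₂ = 3(44.35 − 62.8) / 39.4 = 3 × -18.4500 / 39.4
    = -55.3500 / 39.4 ≈ -1.4048
Sk₂ < 0 ⇒ mean < median ⇒ left-skewed (negative skew).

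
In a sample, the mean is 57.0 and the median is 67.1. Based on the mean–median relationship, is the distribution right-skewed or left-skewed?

left-skewed

mean − median = 57.0 − 67.1 = -10.1
mean < median ⇒ the longer tail is on the left ⇒ left-skewed (negatively skewed).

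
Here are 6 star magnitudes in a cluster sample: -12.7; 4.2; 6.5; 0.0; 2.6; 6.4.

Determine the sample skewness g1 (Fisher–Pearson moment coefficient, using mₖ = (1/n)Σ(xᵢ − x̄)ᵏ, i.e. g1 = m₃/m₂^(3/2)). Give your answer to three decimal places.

x̄ = (-12.7 + 4.2 + 6.5 + 0.0 + 2.6 + 6.4) / 6 = 1.1667
deviations (xᵢ − x̄): -13.8667, 3.0333, 5.3333, -1.1667, 1.4333, 5.2333
Σ(xᵢ − x̄)² = 260.7333 ⇒ m₂ = 260.7333/6 = 43.45556
Σ(xᵢ − x̄)³ = -2342.0444 ⇒ m₃ = -2342.0444/6 = -390.34074
m₂^(3/2) = 43.45556^(1.5) = 286.46262
g1 = m₃ / m₂^(3/2) = -390.34074 / 286.46262 ≈ -1.363

-1.363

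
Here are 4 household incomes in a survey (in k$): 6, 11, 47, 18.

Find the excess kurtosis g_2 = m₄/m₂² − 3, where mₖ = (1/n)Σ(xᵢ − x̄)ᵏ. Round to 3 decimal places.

-0.857

x̄ = 20.5000
Σ(xᵢ − x̄)² = 1009.0000 ⇒ m₂ = 252.25000
Σ(xᵢ − x̄)⁴ = 545544.2500 ⇒ m₄ = 136386.06250
m₂² = 63630.06250
g_2 = m₄/m₂² − 3 = 2.14342 − 3 ≈ -0.857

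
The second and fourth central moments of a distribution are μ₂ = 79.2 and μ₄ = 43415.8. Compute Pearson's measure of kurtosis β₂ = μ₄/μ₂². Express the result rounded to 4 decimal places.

6.9215

μ₂² = 79.2² = 6272.64000
μ₄/μ₂² = 43415.8 / 6272.64000 = 6.92146
β₂ ≈ 6.9215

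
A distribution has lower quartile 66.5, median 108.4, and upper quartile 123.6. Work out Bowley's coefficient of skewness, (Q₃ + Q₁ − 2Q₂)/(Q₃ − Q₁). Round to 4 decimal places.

numerator: Q₃ + Q₁ − 2Q₂ = 123.6 + 66.5 − 2×108.4 = -26.7000
denominator: Q₃ − Q₁ = 123.6 − 66.5 = 57.1000
Bowley skewness = -26.7000 / 57.1000 ≈ -0.4676

-0.4676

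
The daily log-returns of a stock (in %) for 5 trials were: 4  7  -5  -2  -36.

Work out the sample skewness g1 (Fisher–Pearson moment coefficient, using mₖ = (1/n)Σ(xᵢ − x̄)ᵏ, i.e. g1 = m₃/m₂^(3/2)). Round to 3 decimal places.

-1.223

x̄ = (4 + 7 - 5 - 2 - 36) / 5 = -6.4000
deviations (xᵢ − x̄): 10.4000, 13.4000, 1.4000, 4.4000, -29.6000
Σ(xᵢ − x̄)² = 1185.2000 ⇒ m₂ = 1185.2000/5 = 237.04000
Σ(xᵢ − x̄)³ = -22315.4400 ⇒ m₃ = -22315.4400/5 = -4463.08800
m₂^(3/2) = 237.04000^(1.5) = 3649.49235
g1 = m₃ / m₂^(3/2) = -4463.08800 / 3649.49235 ≈ -1.223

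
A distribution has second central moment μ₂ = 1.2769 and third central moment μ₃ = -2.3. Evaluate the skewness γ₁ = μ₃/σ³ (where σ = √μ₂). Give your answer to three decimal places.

σ = √μ₂ = √1.2769 = 1.13000
σ³ = μ₂^(3/2) = 1.44290
γ₁ = μ₃/σ³ = -2.3 / 1.44290 ≈ -1.594

-1.594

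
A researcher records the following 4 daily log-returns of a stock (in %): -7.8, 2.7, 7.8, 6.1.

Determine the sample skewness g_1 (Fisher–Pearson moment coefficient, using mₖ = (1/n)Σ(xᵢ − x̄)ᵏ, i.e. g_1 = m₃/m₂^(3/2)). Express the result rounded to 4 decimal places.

-0.8600

x̄ = (-7.8 + 2.7 + 7.8 + 6.1) / 4 = 2.2000
deviations (xᵢ − x̄): -10.0000, 0.5000, 5.6000, 3.9000
Σ(xᵢ − x̄)² = 146.8200 ⇒ m₂ = 146.8200/4 = 36.70500
Σ(xᵢ − x̄)³ = -764.9400 ⇒ m₃ = -764.9400/4 = -191.23500
m₂^(3/2) = 36.70500^(1.5) = 222.37596
g_1 = m₃ / m₂^(3/2) = -191.23500 / 222.37596 ≈ -0.8600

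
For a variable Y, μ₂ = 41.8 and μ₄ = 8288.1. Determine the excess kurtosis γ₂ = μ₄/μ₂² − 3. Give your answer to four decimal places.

1.7435

μ₂² = 41.8² = 1747.24000
μ₄/μ₂² = 8288.1 / 1747.24000 = 4.74354
γ₂ = 4.74354 − 3 ≈ 1.7435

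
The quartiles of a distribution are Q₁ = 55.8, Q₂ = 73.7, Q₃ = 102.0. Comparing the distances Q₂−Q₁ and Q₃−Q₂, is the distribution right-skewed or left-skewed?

Q₂ − Q₁ = 17.9;  Q₃ − Q₂ = 28.3
Q₃ − Q₂ > Q₂ − Q₁ ⇒ the upper half is more spread out ⇒ right-skewed.

right-skewed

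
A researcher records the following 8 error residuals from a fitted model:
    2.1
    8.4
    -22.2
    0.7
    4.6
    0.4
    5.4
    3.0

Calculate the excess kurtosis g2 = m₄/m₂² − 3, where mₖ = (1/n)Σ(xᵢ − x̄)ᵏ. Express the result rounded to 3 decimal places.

2.324

x̄ = 0.3000
Σ(xᵢ − x̄)² = 627.0600 ⇒ m₂ = 78.38250
Σ(xᵢ − x̄)⁴ = 261675.8022 ⇒ m₄ = 32709.47528
m₂² = 6143.81631
g2 = m₄/m₂² − 3 = 5.32397 − 3 ≈ 2.324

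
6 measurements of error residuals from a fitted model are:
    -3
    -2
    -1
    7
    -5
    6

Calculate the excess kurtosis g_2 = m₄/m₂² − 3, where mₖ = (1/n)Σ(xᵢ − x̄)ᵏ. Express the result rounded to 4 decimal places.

-1.4333

x̄ = 0.3333
Σ(xᵢ − x̄)² = 123.3333 ⇒ m₂ = 20.55556
Σ(xᵢ − x̄)⁴ = 3971.7778 ⇒ m₄ = 661.96296
m₂² = 422.53086
g_2 = m₄/m₂² − 3 = 1.56666 − 3 ≈ -1.4333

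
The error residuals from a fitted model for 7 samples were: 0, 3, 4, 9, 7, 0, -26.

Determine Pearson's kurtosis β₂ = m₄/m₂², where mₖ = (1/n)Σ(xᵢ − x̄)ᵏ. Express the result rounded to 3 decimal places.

4.464

x̄ = -0.4286
Σ(xᵢ − x̄)² = 829.7143 ⇒ m₂ = 118.53061
Σ(xᵢ − x̄)⁴ = 439053.5160 ⇒ m₄ = 62721.93086
m₂² = 14049.50604
β₂ = m₄/m₂² = 62721.93086 / 14049.50604 ≈ 4.464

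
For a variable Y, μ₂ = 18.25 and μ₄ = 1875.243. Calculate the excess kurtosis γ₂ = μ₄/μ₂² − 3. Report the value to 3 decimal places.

μ₂² = 18.25² = 333.06250
μ₄/μ₂² = 1875.243 / 333.06250 = 5.63030
γ₂ = 5.63030 − 3 ≈ 2.630

2.630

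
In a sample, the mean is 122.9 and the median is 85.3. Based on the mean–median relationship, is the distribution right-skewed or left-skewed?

mean − median = 122.9 − 85.3 = 37.6
mean > median ⇒ the longer tail is on the right ⇒ right-skewed (positively skewed).

right-skewed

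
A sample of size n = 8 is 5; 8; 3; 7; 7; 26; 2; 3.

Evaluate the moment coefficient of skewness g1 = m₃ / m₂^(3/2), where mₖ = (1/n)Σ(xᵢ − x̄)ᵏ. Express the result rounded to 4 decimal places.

1.9100

x̄ = (5 + 8 + 3 + 7 + 7 + 26 + 2 + 3) / 8 = 7.6250
deviations (xᵢ − x̄): -2.6250, 0.3750, -4.6250, -0.6250, -0.6250, 18.3750, -5.6250, -4.6250
Σ(xᵢ − x̄)² = 419.8750 ⇒ m₂ = 419.8750/8 = 52.48438
Σ(xᵢ − x̄)³ = 5809.7813 ⇒ m₃ = 5809.7813/8 = 726.22266
m₂^(3/2) = 52.48438^(1.5) = 380.22883
g1 = m₃ / m₂^(3/2) = 726.22266 / 380.22883 ≈ 1.9100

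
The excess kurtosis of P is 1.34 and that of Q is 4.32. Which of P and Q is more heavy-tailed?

Higher excess kurtosis ⇒ heavier tails relative to the normal distribution.
1.34 vs 4.32: the larger is 4.32, so Q has heavier tails.

Q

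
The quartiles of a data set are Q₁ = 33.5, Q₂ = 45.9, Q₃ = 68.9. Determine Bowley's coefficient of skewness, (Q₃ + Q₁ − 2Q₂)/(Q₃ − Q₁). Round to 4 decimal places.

0.2994

numerator: Q₃ + Q₁ − 2Q₂ = 68.9 + 33.5 − 2×45.9 = 10.6000
denominator: Q₃ − Q₁ = 68.9 − 33.5 = 35.4000
Bowley skewness = 10.6000 / 35.4000 ≈ 0.2994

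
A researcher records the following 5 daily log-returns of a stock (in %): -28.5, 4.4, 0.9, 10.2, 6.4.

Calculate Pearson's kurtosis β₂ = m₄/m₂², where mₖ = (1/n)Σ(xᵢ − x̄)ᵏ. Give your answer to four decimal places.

x̄ = -1.3200
Σ(xᵢ − x̄)² = 968.7080 ⇒ m₂ = 193.74160
Σ(xᵢ − x̄)⁴ = 568013.9109 ⇒ m₄ = 113602.78218
m₂² = 37535.80757
β₂ = m₄/m₂² = 113602.78218 / 37535.80757 ≈ 3.0265

3.0265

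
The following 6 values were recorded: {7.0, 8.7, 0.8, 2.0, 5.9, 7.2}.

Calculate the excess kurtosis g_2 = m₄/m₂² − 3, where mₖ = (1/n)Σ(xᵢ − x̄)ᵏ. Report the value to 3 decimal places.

-1.353

x̄ = 5.2667
Σ(xᵢ − x̄)² = 49.5533 ⇒ m₂ = 8.25889
Σ(xᵢ − x̄)⁴ = 674.0297 ⇒ m₄ = 112.33829
m₂² = 68.20925
g_2 = m₄/m₂² − 3 = 1.64697 − 3 ≈ -1.353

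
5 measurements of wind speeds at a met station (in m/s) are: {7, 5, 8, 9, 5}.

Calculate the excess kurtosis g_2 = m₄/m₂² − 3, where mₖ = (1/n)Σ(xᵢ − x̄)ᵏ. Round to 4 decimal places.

x̄ = 6.8000
Σ(xᵢ − x̄)² = 12.8000 ⇒ m₂ = 2.56000
Σ(xᵢ − x̄)⁴ = 46.4960 ⇒ m₄ = 9.29920
m₂² = 6.55360
g_2 = m₄/m₂² − 3 = 1.41895 − 3 ≈ -1.5811

-1.5811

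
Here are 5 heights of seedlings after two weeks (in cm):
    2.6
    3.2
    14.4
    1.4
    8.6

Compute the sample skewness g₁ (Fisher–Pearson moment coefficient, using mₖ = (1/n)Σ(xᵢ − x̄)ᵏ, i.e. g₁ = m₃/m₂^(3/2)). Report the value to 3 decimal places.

x̄ = (2.6 + 3.2 + 14.4 + 1.4 + 8.6) / 5 = 6.0400
deviations (xᵢ − x̄): -3.4400, -2.8400, 8.3600, -4.6400, 2.5600
Σ(xᵢ − x̄)² = 117.8720 ⇒ m₂ = 117.8720/5 = 23.57440
Σ(xᵢ − x̄)³ = 437.5430 ⇒ m₃ = 437.5430/5 = 87.50861
m₂^(3/2) = 23.57440^(1.5) = 114.46191
g₁ = m₃ / m₂^(3/2) = 87.50861 / 114.46191 ≈ 0.765

0.765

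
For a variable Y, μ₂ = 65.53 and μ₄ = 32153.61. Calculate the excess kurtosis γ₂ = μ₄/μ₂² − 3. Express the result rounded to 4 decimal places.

4.4877

μ₂² = 65.53² = 4294.18090
μ₄/μ₂² = 32153.61 / 4294.18090 = 7.48772
γ₂ = 7.48772 − 3 ≈ 4.4877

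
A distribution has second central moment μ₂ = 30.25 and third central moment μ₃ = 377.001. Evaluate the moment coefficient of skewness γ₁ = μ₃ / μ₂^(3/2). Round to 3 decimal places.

2.266

σ = √μ₂ = √30.25 = 5.50000
σ³ = μ₂^(3/2) = 166.37500
γ₁ = μ₃/σ³ = 377.001 / 166.37500 ≈ 2.266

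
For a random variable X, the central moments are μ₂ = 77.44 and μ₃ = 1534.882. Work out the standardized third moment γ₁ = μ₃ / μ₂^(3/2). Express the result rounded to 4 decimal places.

σ = √μ₂ = √77.44 = 8.80000
σ³ = μ₂^(3/2) = 681.47200
γ₁ = μ₃/σ³ = 1534.882 / 681.47200 ≈ 2.2523

2.2523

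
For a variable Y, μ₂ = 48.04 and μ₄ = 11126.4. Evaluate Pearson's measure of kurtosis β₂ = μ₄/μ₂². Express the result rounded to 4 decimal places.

4.8211

μ₂² = 48.04² = 2307.84160
μ₄/μ₂² = 11126.4 / 2307.84160 = 4.82113
β₂ ≈ 4.8211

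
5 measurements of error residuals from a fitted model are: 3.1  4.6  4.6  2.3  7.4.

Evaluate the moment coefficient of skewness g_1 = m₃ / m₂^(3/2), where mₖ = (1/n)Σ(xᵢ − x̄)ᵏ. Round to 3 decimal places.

x̄ = (3.1 + 4.6 + 4.6 + 2.3 + 7.4) / 5 = 4.4000
deviations (xᵢ − x̄): -1.3000, 0.2000, 0.2000, -2.1000, 3.0000
Σ(xᵢ − x̄)² = 15.1800 ⇒ m₂ = 15.1800/5 = 3.03600
Σ(xᵢ − x̄)³ = 15.5580 ⇒ m₃ = 15.5580/5 = 3.11160
m₂^(3/2) = 3.03600^(1.5) = 5.28996
g_1 = m₃ / m₂^(3/2) = 3.11160 / 5.28996 ≈ 0.588

0.588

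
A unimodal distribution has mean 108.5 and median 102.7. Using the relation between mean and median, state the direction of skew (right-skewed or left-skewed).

mean − median = 108.5 − 102.7 = 5.8
mean > median ⇒ the longer tail is on the right ⇒ right-skewed (positively skewed).

right-skewed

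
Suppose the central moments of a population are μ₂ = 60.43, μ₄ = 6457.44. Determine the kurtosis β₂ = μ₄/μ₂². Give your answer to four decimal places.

1.7683

μ₂² = 60.43² = 3651.78490
μ₄/μ₂² = 6457.44 / 3651.78490 = 1.76830
β₂ ≈ 1.7683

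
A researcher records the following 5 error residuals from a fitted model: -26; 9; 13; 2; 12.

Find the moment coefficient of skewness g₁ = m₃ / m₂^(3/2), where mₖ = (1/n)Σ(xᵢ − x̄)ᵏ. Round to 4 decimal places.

x̄ = (-26 + 9 + 13 + 2 + 12) / 5 = 2.0000
deviations (xᵢ − x̄): -28.0000, 7.0000, 11.0000, 0.0000, 10.0000
Σ(xᵢ − x̄)² = 1054.0000 ⇒ m₂ = 1054.0000/5 = 210.80000
Σ(xᵢ − x̄)³ = -19278.0000 ⇒ m₃ = -19278.0000/5 = -3855.60000
m₂^(3/2) = 210.80000^(1.5) = 3060.59532
g₁ = m₃ / m₂^(3/2) = -3855.60000 / 3060.59532 ≈ -1.2598

-1.2598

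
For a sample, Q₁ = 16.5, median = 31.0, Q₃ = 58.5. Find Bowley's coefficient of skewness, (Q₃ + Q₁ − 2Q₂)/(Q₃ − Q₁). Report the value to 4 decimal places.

0.3095

numerator: Q₃ + Q₁ − 2Q₂ = 58.5 + 16.5 − 2×31.0 = 13.0000
denominator: Q₃ − Q₁ = 58.5 − 16.5 = 42.0000
Bowley skewness = 13.0000 / 42.0000 ≈ 0.3095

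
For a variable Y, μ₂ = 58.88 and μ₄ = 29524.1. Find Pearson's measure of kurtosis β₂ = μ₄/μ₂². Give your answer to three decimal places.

μ₂² = 58.88² = 3466.85440
μ₄/μ₂² = 29524.1 / 3466.85440 = 8.51611
β₂ ≈ 8.516

8.516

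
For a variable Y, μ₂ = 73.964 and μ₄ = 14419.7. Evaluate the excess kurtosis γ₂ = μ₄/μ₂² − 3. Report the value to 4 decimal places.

-0.3642

μ₂² = 73.964² = 5470.67330
μ₄/μ₂² = 14419.7 / 5470.67330 = 2.63582
γ₂ = 2.63582 − 3 ≈ -0.3642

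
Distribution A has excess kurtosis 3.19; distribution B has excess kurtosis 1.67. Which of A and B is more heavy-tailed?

Higher excess kurtosis ⇒ heavier tails relative to the normal distribution.
3.19 vs 1.67: the larger is 3.19, so A has heavier tails.

A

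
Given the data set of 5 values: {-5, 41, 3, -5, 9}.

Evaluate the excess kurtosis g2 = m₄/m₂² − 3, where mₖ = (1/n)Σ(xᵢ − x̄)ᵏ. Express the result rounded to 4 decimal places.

-0.2189

x̄ = 8.6000
Σ(xᵢ − x̄)² = 1451.2000 ⇒ m₂ = 290.24000
Σ(xᵢ − x̄)⁴ = 1171399.9360 ⇒ m₄ = 234279.98720
m₂² = 84239.25760
g2 = m₄/m₂² − 3 = 2.78113 − 3 ≈ -0.2189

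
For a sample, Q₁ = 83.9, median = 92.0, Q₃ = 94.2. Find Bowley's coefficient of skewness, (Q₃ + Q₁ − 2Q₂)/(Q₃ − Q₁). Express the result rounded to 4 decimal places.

-0.5728

numerator: Q₃ + Q₁ − 2Q₂ = 94.2 + 83.9 − 2×92.0 = -5.9000
denominator: Q₃ − Q₁ = 94.2 − 83.9 = 10.3000
Bowley skewness = -5.9000 / 10.3000 ≈ -0.5728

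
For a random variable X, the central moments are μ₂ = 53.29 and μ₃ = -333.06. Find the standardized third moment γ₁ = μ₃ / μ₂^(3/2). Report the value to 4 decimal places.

σ = √μ₂ = √53.29 = 7.30000
σ³ = μ₂^(3/2) = 389.01700
γ₁ = μ₃/σ³ = -333.06 / 389.01700 ≈ -0.8562

-0.8562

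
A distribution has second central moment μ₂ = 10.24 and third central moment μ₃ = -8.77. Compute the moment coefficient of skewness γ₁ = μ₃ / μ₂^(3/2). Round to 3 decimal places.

-0.268

σ = √μ₂ = √10.24 = 3.20000
σ³ = μ₂^(3/2) = 32.76800
γ₁ = μ₃/σ³ = -8.77 / 32.76800 ≈ -0.268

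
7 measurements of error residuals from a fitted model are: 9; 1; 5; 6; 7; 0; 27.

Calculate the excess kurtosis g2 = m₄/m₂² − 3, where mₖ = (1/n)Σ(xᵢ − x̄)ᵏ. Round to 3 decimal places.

x̄ = 7.8571
Σ(xᵢ − x̄)² = 488.8571 ⇒ m₂ = 69.83673
Σ(xᵢ − x̄)⁴ = 140387.7259 ⇒ m₄ = 20055.38942
m₂² = 4877.16951
g2 = m₄/m₂² − 3 = 4.11210 − 3 ≈ 1.112

1.112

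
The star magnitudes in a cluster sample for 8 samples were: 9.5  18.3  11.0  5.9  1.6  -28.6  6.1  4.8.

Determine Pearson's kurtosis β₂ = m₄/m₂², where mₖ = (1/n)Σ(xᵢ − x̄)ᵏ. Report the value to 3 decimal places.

4.861

x̄ = 3.5750
Σ(xᵢ − x̄)² = 1359.4750 ⇒ m₂ = 169.93438
Σ(xᵢ − x̄)⁴ = 1123074.9254 ⇒ m₄ = 140384.36568
m₂² = 28877.69181
β₂ = m₄/m₂² = 140384.36568 / 28877.69181 ≈ 4.861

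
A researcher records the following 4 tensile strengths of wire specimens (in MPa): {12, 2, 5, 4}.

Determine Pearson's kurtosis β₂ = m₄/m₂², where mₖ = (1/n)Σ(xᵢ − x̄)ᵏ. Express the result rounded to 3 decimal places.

x̄ = 5.7500
Σ(xᵢ − x̄)² = 56.7500 ⇒ m₂ = 14.18750
Σ(xᵢ − x̄)⁴ = 1733.3281 ⇒ m₄ = 433.33203
m₂² = 201.28516
β₂ = m₄/m₂² = 433.33203 / 201.28516 ≈ 2.153

2.153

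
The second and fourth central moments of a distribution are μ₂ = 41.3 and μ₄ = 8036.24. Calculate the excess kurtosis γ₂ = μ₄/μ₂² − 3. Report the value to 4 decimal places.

μ₂² = 41.3² = 1705.69000
μ₄/μ₂² = 8036.24 / 1705.69000 = 4.71143
γ₂ = 4.71143 − 3 ≈ 1.7114

1.7114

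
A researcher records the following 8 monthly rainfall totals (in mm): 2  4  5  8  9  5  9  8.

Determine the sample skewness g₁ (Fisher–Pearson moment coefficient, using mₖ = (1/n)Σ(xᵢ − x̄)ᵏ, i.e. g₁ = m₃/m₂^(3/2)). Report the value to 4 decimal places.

x̄ = (2 + 4 + 5 + 8 + 9 + 5 + 9 + 8) / 8 = 6.2500
deviations (xᵢ − x̄): -4.2500, -2.2500, -1.2500, 1.7500, 2.7500, -1.2500, 2.7500, 1.7500
Σ(xᵢ − x̄)² = 47.5000 ⇒ m₂ = 47.5000/8 = 5.93750
Σ(xᵢ − x̄)³ = -39.7500 ⇒ m₃ = -39.7500/8 = -4.96875
m₂^(3/2) = 5.93750^(1.5) = 14.46790
g₁ = m₃ / m₂^(3/2) = -4.96875 / 14.46790 ≈ -0.3434

-0.3434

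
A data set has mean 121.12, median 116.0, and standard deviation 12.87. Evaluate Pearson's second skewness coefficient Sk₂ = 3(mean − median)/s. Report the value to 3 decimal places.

Sk₂ = 3(121.12 − 116.0) / 12.87 = 3 × 5.1200 / 12.87
    = 15.3600 / 12.87 ≈ 1.193

1.193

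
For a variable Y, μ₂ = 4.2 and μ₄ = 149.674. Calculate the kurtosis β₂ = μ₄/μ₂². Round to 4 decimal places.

8.4849

μ₂² = 4.2² = 17.64000
μ₄/μ₂² = 149.674 / 17.64000 = 8.48492
β₂ ≈ 8.4849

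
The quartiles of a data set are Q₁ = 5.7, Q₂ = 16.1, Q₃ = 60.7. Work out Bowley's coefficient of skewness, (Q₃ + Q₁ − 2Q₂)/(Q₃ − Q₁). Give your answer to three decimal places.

0.622

numerator: Q₃ + Q₁ − 2Q₂ = 60.7 + 5.7 − 2×16.1 = 34.2000
denominator: Q₃ − Q₁ = 60.7 − 5.7 = 55.0000
Bowley skewness = 34.2000 / 55.0000 ≈ 0.622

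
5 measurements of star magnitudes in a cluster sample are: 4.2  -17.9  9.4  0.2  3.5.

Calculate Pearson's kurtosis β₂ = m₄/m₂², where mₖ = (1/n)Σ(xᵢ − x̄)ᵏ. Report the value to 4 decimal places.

2.8242

x̄ = -0.1200
Σ(xᵢ − x̄)² = 438.6280 ⇒ m₂ = 87.72560
Σ(xᵢ − x̄)⁴ = 108671.0556 ⇒ m₄ = 21734.21113
m₂² = 7695.78090
β₂ = m₄/m₂² = 21734.21113 / 7695.78090 ≈ 2.8242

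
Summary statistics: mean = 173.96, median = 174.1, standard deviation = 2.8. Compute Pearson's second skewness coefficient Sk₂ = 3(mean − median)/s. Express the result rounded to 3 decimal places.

-0.150

Sk₂ = 3(173.96 − 174.1) / 2.8 = 3 × -0.1400 / 2.8
    = -0.4200 / 2.8 ≈ -0.150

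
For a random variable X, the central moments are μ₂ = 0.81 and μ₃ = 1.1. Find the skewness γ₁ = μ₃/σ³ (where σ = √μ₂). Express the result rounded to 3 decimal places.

1.509

σ = √μ₂ = √0.81 = 0.90000
σ³ = μ₂^(3/2) = 0.72900
γ₁ = μ₃/σ³ = 1.1 / 0.72900 ≈ 1.509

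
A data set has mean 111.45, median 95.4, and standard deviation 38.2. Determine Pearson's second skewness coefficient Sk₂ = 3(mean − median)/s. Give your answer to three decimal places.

Sk₂ = 3(111.45 − 95.4) / 38.2 = 3 × 16.0500 / 38.2
    = 48.1500 / 38.2 ≈ 1.260

1.260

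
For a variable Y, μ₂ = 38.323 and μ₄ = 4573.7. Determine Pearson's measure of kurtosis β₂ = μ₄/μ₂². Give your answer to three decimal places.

μ₂² = 38.323² = 1468.65233
μ₄/μ₂² = 4573.7 / 1468.65233 = 3.11422
β₂ ≈ 3.114

3.114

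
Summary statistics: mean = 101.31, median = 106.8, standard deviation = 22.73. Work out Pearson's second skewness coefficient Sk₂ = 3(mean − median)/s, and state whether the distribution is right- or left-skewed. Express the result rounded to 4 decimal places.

-0.7246, left-skewed

Sk₂ = 3(101.31 − 106.8) / 22.73 = 3 × -5.4900 / 22.73
    = -16.4700 / 22.73 ≈ -0.7246
Sk₂ < 0 ⇒ mean < median ⇒ left-skewed (negative skew).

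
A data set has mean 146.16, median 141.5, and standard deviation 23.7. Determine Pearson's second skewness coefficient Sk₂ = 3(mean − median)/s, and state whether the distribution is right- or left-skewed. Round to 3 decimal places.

Sk₂ = 3(146.16 − 141.5) / 23.7 = 3 × 4.6600 / 23.7
    = 13.9800 / 23.7 ≈ 0.590
Sk₂ > 0 ⇒ mean > median ⇒ right-skewed (positive skew).

0.590, right-skewed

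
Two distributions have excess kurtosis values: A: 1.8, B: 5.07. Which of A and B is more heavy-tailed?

B

Higher excess kurtosis ⇒ heavier tails relative to the normal distribution.
1.8 vs 5.07: the larger is 5.07, so B has heavier tails.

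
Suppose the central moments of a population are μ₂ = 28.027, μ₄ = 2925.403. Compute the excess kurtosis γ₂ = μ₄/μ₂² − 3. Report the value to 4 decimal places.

0.7242

μ₂² = 28.027² = 785.51273
μ₄/μ₂² = 2925.403 / 785.51273 = 3.72420
γ₂ = 3.72420 − 3 ≈ 0.7242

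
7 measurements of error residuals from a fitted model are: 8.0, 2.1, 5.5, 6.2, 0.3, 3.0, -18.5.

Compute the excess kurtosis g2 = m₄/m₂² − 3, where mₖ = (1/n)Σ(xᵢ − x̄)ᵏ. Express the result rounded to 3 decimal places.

1.413

x̄ = 0.9429
Σ(xᵢ − x̄)² = 482.2171 ⇒ m₂ = 68.88816
Σ(xᵢ − x̄)⁴ = 146598.0319 ⇒ m₄ = 20942.57599
m₂² = 4745.57904
g2 = m₄/m₂² − 3 = 4.41307 − 3 ≈ 1.413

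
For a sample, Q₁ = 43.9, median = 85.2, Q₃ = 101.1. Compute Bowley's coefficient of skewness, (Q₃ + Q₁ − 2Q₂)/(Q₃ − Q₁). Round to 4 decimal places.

numerator: Q₃ + Q₁ − 2Q₂ = 101.1 + 43.9 − 2×85.2 = -25.4000
denominator: Q₃ − Q₁ = 101.1 − 43.9 = 57.2000
Bowley skewness = -25.4000 / 57.2000 ≈ -0.4441

-0.4441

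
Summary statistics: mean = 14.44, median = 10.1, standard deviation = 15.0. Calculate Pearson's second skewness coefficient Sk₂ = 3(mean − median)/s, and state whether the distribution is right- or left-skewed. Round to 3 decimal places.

0.868, right-skewed

Sk₂ = 3(14.44 − 10.1) / 15.0 = 3 × 4.3400 / 15.0
    = 13.0200 / 15.0 ≈ 0.868
Sk₂ > 0 ⇒ mean > median ⇒ right-skewed (positive skew).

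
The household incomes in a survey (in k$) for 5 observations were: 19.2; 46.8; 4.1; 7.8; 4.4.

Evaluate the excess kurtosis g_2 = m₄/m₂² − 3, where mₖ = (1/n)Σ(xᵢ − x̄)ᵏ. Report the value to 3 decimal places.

x̄ = 16.4600
Σ(xᵢ − x̄)² = 1301.2320 ⇒ m₂ = 260.24640
Σ(xᵢ − x̄)⁴ = 897522.0654 ⇒ m₄ = 179504.41308
m₂² = 67728.18871
g_2 = m₄/m₂² − 3 = 2.65036 − 3 ≈ -0.350

-0.350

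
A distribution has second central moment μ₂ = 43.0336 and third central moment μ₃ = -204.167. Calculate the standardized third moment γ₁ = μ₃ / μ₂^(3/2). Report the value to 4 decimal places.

-0.7232

σ = √μ₂ = √43.0336 = 6.56000
σ³ = μ₂^(3/2) = 282.30042
γ₁ = μ₃/σ³ = -204.167 / 282.30042 ≈ -0.7232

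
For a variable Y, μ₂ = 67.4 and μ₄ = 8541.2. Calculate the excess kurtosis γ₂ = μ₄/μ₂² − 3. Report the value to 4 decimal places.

-1.1198

μ₂² = 67.4² = 4542.76000
μ₄/μ₂² = 8541.2 / 4542.76000 = 1.88018
γ₂ = 1.88018 − 3 ≈ -1.1198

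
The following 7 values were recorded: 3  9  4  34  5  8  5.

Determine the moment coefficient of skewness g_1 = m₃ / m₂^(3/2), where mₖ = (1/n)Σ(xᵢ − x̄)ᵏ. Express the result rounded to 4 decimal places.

x̄ = (3 + 9 + 4 + 34 + 5 + 8 + 5) / 7 = 9.7143
deviations (xᵢ − x̄): -6.7143, -0.7143, -5.7143, 24.2857, -4.7143, -1.7143, -4.7143
Σ(xᵢ − x̄)² = 715.4286 ⇒ m₂ = 715.4286/7 = 102.20408
Σ(xᵢ − x̄)³ = 13619.3878 ⇒ m₃ = 13619.3878/7 = 1945.62682
m₂^(3/2) = 102.20408^(1.5) = 1033.24273
g_1 = m₃ / m₂^(3/2) = 1945.62682 / 1033.24273 ≈ 1.8830

1.8830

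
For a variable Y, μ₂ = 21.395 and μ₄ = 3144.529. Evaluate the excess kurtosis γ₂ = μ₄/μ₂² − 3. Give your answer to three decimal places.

3.870

μ₂² = 21.395² = 457.74603
μ₄/μ₂² = 3144.529 / 457.74603 = 6.86959
γ₂ = 6.86959 − 3 ≈ 3.870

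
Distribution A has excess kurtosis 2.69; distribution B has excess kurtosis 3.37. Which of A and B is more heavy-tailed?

Higher excess kurtosis ⇒ heavier tails relative to the normal distribution.
2.69 vs 3.37: the larger is 3.37, so B has heavier tails.

B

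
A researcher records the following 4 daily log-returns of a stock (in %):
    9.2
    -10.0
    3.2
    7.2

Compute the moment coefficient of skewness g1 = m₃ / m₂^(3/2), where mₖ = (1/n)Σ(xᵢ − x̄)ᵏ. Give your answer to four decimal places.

x̄ = (9.2 - 10.0 + 3.2 + 7.2) / 4 = 2.4000
deviations (xᵢ − x̄): 6.8000, -12.4000, 0.8000, 4.8000
Σ(xᵢ − x̄)² = 223.6800 ⇒ m₂ = 223.6800/4 = 55.92000
Σ(xᵢ − x̄)³ = -1481.0880 ⇒ m₃ = -1481.0880/4 = -370.27200
m₂^(3/2) = 55.92000^(1.5) = 418.16795
g1 = m₃ / m₂^(3/2) = -370.27200 / 418.16795 ≈ -0.8855

-0.8855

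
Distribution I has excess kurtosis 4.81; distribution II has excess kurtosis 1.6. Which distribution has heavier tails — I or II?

I

Higher excess kurtosis ⇒ heavier tails relative to the normal distribution.
4.81 vs 1.6: the larger is 4.81, so I has heavier tails.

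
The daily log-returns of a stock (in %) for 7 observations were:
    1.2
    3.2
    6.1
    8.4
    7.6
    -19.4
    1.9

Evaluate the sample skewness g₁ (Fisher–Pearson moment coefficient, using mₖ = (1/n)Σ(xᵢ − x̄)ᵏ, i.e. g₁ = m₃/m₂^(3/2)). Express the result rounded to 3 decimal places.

-1.686

x̄ = (1.2 + 3.2 + 6.1 + 8.4 + 7.6 - 19.4 + 1.9) / 7 = 1.2857
deviations (xᵢ − x̄): -0.0857, 1.9143, 4.8143, 7.1143, 6.3143, -20.6857, 0.6143
Σ(xᵢ − x̄)² = 545.6086 ⇒ m₂ = 545.6086/7 = 77.94408
Σ(xᵢ − x̄)³ = -8120.7358 ⇒ m₃ = -8120.7358/7 = -1160.10511
m₂^(3/2) = 77.94408^(1.5) = 688.13669
g₁ = m₃ / m₂^(3/2) = -1160.10511 / 688.13669 ≈ -1.686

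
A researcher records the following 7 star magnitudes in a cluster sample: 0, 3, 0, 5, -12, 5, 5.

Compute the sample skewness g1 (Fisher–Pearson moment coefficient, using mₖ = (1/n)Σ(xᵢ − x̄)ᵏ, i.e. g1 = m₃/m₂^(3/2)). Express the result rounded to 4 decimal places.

-1.5138

x̄ = (0 + 3 + 0 + 5 - 12 + 5 + 5) / 7 = 0.8571
deviations (xᵢ − x̄): -0.8571, 2.1429, -0.8571, 4.1429, -12.8571, 4.1429, 4.1429
Σ(xᵢ − x̄)² = 222.8571 ⇒ m₂ = 222.8571/7 = 31.83673
Σ(xᵢ − x̄)³ = -1903.4694 ⇒ m₃ = -1903.4694/7 = -271.92420
m₂^(3/2) = 31.83673^(1.5) = 179.63575
g1 = m₃ / m₂^(3/2) = -271.92420 / 179.63575 ≈ -1.5138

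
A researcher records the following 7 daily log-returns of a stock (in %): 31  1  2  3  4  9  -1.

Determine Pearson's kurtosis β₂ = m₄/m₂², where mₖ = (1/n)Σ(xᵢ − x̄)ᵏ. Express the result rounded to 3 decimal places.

x̄ = 7.0000
Σ(xᵢ − x̄)² = 730.0000 ⇒ m₂ = 104.28571
Σ(xᵢ − x̄)⁴ = 338146.0000 ⇒ m₄ = 48306.57143
m₂² = 10875.51020
β₂ = m₄/m₂² = 48306.57143 / 10875.51020 ≈ 4.442

4.442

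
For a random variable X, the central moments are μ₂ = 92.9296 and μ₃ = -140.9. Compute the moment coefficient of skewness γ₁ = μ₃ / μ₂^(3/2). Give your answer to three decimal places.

-0.157

σ = √μ₂ = √92.9296 = 9.64000
σ³ = μ₂^(3/2) = 895.84134
γ₁ = μ₃/σ³ = -140.9 / 895.84134 ≈ -0.157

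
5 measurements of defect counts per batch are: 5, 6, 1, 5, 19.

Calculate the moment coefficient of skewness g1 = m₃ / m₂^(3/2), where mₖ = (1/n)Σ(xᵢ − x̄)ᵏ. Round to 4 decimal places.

1.1909

x̄ = (5 + 6 + 1 + 5 + 19) / 5 = 7.2000
deviations (xᵢ − x̄): -2.2000, -1.2000, -6.2000, -2.2000, 11.8000
Σ(xᵢ − x̄)² = 188.8000 ⇒ m₂ = 188.8000/5 = 37.76000
Σ(xᵢ − x̄)³ = 1381.6800 ⇒ m₃ = 1381.6800/5 = 276.33600
m₂^(3/2) = 37.76000^(1.5) = 232.03205
g1 = m₃ / m₂^(3/2) = 276.33600 / 232.03205 ≈ 1.1909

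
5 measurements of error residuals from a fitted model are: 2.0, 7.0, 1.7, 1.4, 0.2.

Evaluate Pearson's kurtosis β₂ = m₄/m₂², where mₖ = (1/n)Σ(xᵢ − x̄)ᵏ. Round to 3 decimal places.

2.964

x̄ = 2.4600
Σ(xᵢ − x̄)² = 27.6320 ⇒ m₂ = 5.52640
Σ(xᵢ − x̄)⁴ = 452.5665 ⇒ m₄ = 90.51330
m₂² = 30.54110
β₂ = m₄/m₂² = 90.51330 / 30.54110 ≈ 2.964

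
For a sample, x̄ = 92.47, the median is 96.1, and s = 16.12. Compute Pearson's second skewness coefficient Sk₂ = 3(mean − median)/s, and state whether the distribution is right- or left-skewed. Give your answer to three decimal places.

Sk₂ = 3(92.47 − 96.1) / 16.12 = 3 × -3.6300 / 16.12
    = -10.8900 / 16.12 ≈ -0.676
Sk₂ < 0 ⇒ mean < median ⇒ left-skewed (negative skew).

-0.676, left-skewed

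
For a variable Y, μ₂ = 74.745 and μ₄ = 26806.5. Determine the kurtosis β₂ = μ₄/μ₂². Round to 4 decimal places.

μ₂² = 74.745² = 5586.81503
μ₄/μ₂² = 26806.5 / 5586.81503 = 4.79817
β₂ ≈ 4.7982

4.7982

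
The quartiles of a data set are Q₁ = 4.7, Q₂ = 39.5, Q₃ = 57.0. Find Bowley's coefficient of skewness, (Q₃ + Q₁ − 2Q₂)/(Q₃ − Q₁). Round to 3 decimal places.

numerator: Q₃ + Q₁ − 2Q₂ = 57.0 + 4.7 − 2×39.5 = -17.3000
denominator: Q₃ − Q₁ = 57.0 − 4.7 = 52.3000
Bowley skewness = -17.3000 / 52.3000 ≈ -0.331

-0.331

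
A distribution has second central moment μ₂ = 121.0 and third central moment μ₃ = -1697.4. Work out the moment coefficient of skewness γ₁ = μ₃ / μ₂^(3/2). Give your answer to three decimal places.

-1.275

σ = √μ₂ = √121.0 = 11.00000
σ³ = μ₂^(3/2) = 1331.00000
γ₁ = μ₃/σ³ = -1697.4 / 1331.00000 ≈ -1.275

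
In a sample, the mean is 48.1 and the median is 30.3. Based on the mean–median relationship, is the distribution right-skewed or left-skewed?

mean − median = 48.1 − 30.3 = 17.8
mean > median ⇒ the longer tail is on the right ⇒ right-skewed (positively skewed).

right-skewed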